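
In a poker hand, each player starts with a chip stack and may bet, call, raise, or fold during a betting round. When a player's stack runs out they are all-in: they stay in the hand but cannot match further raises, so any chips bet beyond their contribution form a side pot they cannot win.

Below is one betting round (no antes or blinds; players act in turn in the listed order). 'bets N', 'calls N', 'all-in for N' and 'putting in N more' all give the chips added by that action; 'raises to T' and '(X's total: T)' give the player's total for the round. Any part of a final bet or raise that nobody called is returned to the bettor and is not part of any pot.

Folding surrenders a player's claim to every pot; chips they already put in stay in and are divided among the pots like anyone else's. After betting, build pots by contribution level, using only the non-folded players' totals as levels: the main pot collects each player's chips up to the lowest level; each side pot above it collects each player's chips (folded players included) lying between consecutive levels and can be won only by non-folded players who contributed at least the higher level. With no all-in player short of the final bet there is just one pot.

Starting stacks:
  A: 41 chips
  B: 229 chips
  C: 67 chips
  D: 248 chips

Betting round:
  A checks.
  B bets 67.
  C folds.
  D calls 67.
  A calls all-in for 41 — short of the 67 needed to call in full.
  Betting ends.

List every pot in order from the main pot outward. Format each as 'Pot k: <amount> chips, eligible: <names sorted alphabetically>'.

Pot 1: 123 chips, eligible: A, B, D
Pot 2: 52 chips, eligible: B, D

Derivation:
Contributions: A=41, B=67, D=67
Folded: C
Pot levels (distinct totals of non-folded players): 41, 67
Layer 1-41: 41 each from A, B, D = 41*3 = 123 chips; eligible A, B, D
Layer 42-67: 26 each from B, D = 26*2 = 52 chips; eligible B, D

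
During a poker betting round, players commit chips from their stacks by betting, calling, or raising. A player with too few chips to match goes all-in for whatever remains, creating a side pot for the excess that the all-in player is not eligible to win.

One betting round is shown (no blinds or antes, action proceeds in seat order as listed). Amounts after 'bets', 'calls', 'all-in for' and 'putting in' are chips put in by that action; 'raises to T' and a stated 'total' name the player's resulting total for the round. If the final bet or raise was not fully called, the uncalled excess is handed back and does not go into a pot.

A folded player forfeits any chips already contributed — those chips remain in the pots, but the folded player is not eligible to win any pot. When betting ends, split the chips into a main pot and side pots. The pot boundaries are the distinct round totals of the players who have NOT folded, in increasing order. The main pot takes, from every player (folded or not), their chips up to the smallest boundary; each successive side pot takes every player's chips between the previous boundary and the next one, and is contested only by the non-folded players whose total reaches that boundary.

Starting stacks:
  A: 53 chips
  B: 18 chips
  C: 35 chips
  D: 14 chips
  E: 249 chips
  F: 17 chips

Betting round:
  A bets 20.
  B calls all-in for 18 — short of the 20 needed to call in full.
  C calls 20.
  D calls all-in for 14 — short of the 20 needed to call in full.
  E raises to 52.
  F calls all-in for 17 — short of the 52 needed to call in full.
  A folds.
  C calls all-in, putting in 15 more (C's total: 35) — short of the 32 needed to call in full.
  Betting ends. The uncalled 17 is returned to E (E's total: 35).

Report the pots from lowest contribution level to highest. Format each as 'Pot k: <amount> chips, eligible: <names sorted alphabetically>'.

Pot 1: 84 chips, eligible: B, C, D, E, F
Pot 2: 15 chips, eligible: B, C, E, F
Pot 3: 4 chips, eligible: B, C, E
Pot 4: 36 chips, eligible: C, E

Derivation:
Contributions (after 17 returned to E): A=20, B=18, C=35, D=14, E=35, F=17
Folded: A
Pot levels (distinct totals of non-folded players): 14, 17, 18, 35
Layer 1-14: 14 each from A, B, C, D, E, F = 14*6 = 84 chips; eligible B, C, D, E, F
Layer 15-17: 3 each from A, B, C, E, F = 3*5 = 15 chips; eligible B, C, E, F
Layer 18-18: 1 each from A, B, C, E = 1*4 = 4 chips; eligible B, C, E
Layer 19-35: A 2 + C 17 + E 17 = 36 chips; eligible C, E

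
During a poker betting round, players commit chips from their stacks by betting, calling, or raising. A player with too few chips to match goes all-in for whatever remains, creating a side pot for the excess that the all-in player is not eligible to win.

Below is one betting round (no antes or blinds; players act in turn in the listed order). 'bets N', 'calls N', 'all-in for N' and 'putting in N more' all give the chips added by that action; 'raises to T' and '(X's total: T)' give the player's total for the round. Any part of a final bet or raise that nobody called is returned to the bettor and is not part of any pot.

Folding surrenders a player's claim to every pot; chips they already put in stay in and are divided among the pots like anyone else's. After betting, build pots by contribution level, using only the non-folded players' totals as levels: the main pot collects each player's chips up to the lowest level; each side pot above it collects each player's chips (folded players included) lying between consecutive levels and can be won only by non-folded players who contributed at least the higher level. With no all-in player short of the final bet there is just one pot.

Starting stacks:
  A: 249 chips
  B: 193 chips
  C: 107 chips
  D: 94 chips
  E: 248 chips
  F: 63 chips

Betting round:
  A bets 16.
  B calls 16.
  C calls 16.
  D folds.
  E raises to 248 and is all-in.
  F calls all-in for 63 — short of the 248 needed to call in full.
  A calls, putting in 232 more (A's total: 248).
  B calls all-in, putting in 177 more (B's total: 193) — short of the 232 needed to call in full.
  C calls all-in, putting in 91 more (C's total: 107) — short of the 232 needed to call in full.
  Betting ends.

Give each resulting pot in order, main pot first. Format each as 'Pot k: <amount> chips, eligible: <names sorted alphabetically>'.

Contributions: A=248, B=193, C=107, E=248, F=63
Folded: D
Pot levels (distinct totals of non-folded players): 63, 107, 193, 248
Layer 1-63: 63 each from A, B, C, E, F = 63*5 = 315 chips; eligible A, B, C, E, F
Layer 64-107: 44 each from A, B, C, E = 44*4 = 176 chips; eligible A, B, C, E
Layer 108-193: 86 each from A, B, E = 86*3 = 258 chips; eligible A, B, E
Layer 194-248: 55 each from A, E = 55*2 = 110 chips; eligible A, E

Pot 1: 315 chips, eligible: A, B, C, E, F
Pot 2: 176 chips, eligible: A, B, C, E
Pot 3: 258 chips, eligible: A, B, E
Pot 4: 110 chips, eligible: A, E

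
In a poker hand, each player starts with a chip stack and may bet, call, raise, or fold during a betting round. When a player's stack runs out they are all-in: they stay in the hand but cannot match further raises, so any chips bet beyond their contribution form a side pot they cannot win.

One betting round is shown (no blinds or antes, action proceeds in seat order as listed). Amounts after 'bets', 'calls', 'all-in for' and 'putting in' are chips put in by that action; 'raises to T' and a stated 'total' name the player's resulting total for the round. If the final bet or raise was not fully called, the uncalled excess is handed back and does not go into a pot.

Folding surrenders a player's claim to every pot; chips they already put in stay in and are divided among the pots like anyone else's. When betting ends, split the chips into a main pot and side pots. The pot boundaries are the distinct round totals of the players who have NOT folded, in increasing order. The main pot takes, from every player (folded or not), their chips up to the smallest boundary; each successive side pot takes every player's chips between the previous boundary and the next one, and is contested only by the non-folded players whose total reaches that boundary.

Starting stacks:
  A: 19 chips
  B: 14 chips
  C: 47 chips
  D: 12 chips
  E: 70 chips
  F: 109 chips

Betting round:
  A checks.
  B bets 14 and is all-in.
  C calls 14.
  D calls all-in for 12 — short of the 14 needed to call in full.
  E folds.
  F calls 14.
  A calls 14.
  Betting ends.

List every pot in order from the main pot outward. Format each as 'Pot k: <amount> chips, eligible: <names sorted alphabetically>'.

Pot 1: 60 chips, eligible: A, B, C, D, F
Pot 2: 8 chips, eligible: A, B, C, F

Derivation:
Contributions: A=14, B=14, C=14, D=12, F=14
Folded: E
Pot levels (distinct totals of non-folded players): 12, 14
Layer 1-12: 12 each from A, B, C, D, F = 12*5 = 60 chips; eligible A, B, C, D, F
Layer 13-14: 2 each from A, B, C, F = 2*4 = 8 chips; eligible A, B, C, F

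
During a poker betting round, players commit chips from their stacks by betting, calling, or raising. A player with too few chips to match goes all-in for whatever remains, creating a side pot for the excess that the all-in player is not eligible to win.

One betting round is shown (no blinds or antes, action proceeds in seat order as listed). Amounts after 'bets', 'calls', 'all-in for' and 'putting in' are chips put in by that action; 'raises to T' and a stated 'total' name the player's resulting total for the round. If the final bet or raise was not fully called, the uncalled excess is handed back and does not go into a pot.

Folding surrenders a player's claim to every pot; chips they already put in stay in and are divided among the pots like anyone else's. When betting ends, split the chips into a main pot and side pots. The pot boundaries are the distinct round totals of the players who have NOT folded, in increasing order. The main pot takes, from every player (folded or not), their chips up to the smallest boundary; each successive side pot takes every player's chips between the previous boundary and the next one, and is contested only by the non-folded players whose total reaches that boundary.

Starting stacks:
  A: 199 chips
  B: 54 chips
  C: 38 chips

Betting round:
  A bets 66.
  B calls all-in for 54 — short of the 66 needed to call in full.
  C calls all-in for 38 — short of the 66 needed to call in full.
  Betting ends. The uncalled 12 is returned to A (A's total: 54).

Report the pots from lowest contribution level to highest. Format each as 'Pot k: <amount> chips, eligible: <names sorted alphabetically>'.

Pot 1: 114 chips, eligible: A, B, C
Pot 2: 32 chips, eligible: A, B

Derivation:
Contributions (after 12 returned to A): A=54, B=54, C=38
Pot levels (distinct totals of non-folded players): 38, 54
Layer 1-38: 38 each from A, B, C = 38*3 = 114 chips; eligible A, B, C
Layer 39-54: 16 each from A, B = 16*2 = 32 chips; eligible A, B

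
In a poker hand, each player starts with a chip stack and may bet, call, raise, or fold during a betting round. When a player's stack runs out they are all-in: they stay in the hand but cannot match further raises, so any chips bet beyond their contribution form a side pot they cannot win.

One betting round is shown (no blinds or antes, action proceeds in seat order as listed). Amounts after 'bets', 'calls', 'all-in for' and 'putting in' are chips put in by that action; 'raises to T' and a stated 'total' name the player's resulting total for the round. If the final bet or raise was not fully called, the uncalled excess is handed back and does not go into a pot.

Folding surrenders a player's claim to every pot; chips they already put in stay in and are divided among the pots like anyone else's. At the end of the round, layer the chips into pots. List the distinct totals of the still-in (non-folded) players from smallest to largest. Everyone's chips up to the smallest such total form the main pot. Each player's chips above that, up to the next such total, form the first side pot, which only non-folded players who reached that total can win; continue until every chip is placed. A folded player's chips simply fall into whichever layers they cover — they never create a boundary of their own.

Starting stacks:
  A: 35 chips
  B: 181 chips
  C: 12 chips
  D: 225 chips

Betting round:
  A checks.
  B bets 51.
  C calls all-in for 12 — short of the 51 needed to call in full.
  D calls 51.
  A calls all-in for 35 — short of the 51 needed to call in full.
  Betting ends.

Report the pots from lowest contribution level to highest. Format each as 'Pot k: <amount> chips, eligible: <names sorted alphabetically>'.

Contributions: A=35, B=51, C=12, D=51
Pot levels (distinct totals of non-folded players): 12, 35, 51
Layer 1-12: 12 each from A, B, C, D = 12*4 = 48 chips; eligible A, B, C, D
Layer 13-35: 23 each from A, B, D = 23*3 = 69 chips; eligible A, B, D
Layer 36-51: 16 each from B, D = 16*2 = 32 chips; eligible B, D

Pot 1: 48 chips, eligible: A, B, C, D
Pot 2: 69 chips, eligible: A, B, D
Pot 3: 32 chips, eligible: B, D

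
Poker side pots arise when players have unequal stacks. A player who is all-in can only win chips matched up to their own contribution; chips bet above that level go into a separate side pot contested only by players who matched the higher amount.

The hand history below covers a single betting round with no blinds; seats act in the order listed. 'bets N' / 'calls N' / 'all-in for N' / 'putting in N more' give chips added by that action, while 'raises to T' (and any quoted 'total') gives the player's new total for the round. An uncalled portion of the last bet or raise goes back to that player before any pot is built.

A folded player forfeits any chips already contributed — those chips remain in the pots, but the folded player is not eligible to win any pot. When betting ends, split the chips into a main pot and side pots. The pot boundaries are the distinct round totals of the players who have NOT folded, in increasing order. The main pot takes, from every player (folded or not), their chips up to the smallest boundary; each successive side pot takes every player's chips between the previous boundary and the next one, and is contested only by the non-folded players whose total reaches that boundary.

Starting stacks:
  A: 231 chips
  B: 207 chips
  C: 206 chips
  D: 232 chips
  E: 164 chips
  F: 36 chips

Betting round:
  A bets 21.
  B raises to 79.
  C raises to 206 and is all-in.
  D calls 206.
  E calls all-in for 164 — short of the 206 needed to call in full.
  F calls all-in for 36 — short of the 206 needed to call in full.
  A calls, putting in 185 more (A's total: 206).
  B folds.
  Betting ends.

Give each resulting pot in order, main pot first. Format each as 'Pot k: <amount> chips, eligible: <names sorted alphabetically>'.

Pot 1: 216 chips, eligible: A, C, D, E, F
Pot 2: 555 chips, eligible: A, C, D, E
Pot 3: 126 chips, eligible: A, C, D

Derivation:
Contributions: A=206, B=79, C=206, D=206, E=164, F=36
Folded: B
Pot levels (distinct totals of non-folded players): 36, 164, 206
Layer 1-36: 36 each from A, B, C, D, E, F = 36*6 = 216 chips; eligible A, C, D, E, F
Layer 37-164: A 128 + B 43 + C 128 + D 128 + E 128 = 555 chips; eligible A, C, D, E
Layer 165-206: 42 each from A, C, D = 42*3 = 126 chips; eligible A, C, D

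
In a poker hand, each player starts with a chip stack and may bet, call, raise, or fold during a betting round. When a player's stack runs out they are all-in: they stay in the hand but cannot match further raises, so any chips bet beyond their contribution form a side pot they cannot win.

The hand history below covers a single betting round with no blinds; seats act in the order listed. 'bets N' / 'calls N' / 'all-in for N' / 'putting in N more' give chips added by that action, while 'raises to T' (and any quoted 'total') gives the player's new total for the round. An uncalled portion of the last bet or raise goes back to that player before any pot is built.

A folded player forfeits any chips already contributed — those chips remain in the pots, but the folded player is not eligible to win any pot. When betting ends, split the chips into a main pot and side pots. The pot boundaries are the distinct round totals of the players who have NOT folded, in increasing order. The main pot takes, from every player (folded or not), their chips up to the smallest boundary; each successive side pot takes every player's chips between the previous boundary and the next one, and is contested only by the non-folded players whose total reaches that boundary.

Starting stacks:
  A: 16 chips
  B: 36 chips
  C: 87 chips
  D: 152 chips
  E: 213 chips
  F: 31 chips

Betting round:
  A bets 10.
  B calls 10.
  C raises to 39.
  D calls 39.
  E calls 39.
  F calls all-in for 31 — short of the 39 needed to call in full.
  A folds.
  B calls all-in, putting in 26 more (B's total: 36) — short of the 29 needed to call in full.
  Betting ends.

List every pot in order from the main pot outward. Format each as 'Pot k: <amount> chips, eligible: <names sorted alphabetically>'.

Pot 1: 165 chips, eligible: B, C, D, E, F
Pot 2: 20 chips, eligible: B, C, D, E
Pot 3: 9 chips, eligible: C, D, E

Derivation:
Contributions: A=10, B=36, C=39, D=39, E=39, F=31
Folded: A
Pot levels (distinct totals of non-folded players): 31, 36, 39
Layer 1-31: A 10 + B 31 + C 31 + D 31 + E 31 + F 31 = 165 chips; eligible B, C, D, E, F
Layer 32-36: 5 each from B, C, D, E = 5*4 = 20 chips; eligible B, C, D, E
Layer 37-39: 3 each from C, D, E = 3*3 = 9 chips; eligible C, D, E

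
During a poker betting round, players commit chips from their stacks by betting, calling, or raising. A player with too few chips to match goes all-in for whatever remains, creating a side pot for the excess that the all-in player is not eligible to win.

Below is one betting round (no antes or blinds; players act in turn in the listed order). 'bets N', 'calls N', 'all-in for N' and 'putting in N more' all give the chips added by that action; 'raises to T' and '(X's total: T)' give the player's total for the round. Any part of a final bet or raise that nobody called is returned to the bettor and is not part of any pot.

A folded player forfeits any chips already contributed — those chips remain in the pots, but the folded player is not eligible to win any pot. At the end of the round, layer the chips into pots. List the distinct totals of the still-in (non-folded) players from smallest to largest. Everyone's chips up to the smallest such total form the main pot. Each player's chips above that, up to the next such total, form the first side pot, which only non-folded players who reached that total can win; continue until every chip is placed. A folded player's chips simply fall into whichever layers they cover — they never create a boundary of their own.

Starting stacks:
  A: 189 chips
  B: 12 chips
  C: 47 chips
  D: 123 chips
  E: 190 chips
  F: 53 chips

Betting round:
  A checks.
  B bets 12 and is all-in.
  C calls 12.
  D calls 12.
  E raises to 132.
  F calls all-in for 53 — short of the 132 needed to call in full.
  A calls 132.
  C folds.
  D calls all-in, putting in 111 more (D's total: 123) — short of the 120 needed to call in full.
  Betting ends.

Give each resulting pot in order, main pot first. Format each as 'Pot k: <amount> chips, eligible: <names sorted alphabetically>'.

Contributions: A=132, B=12, C=12, D=123, E=132, F=53
Folded: C
Pot levels (distinct totals of non-folded players): 12, 53, 123, 132
Layer 1-12: 12 each from A, B, C, D, E, F = 12*6 = 72 chips; eligible A, B, D, E, F
Layer 13-53: 41 each from A, D, E, F = 41*4 = 164 chips; eligible A, D, E, F
Layer 54-123: 70 each from A, D, E = 70*3 = 210 chips; eligible A, D, E
Layer 124-132: 9 each from A, E = 9*2 = 18 chips; eligible A, E

Pot 1: 72 chips, eligible: A, B, D, E, F
Pot 2: 164 chips, eligible: A, D, E, F
Pot 3: 210 chips, eligible: A, D, E
Pot 4: 18 chips, eligible: A, E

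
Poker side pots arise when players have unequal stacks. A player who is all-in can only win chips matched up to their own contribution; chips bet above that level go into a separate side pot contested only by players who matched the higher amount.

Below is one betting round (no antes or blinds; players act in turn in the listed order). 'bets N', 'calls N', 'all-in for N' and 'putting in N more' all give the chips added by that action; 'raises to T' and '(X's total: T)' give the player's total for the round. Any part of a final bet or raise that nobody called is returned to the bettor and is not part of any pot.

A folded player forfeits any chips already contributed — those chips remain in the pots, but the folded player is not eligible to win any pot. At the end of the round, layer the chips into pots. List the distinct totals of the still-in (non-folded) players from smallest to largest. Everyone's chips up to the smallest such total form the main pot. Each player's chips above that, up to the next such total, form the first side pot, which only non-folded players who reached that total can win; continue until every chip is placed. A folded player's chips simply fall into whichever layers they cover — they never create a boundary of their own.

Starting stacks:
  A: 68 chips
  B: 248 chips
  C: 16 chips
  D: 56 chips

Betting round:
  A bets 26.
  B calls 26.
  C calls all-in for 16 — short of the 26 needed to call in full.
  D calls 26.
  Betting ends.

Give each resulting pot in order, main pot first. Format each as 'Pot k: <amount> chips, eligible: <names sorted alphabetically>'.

Pot 1: 64 chips, eligible: A, B, C, D
Pot 2: 30 chips, eligible: A, B, D

Derivation:
Contributions: A=26, B=26, C=16, D=26
Pot levels (distinct totals of non-folded players): 16, 26
Layer 1-16: 16 each from A, B, C, D = 16*4 = 64 chips; eligible A, B, C, D
Layer 17-26: 10 each from A, B, D = 10*3 = 30 chips; eligible A, B, D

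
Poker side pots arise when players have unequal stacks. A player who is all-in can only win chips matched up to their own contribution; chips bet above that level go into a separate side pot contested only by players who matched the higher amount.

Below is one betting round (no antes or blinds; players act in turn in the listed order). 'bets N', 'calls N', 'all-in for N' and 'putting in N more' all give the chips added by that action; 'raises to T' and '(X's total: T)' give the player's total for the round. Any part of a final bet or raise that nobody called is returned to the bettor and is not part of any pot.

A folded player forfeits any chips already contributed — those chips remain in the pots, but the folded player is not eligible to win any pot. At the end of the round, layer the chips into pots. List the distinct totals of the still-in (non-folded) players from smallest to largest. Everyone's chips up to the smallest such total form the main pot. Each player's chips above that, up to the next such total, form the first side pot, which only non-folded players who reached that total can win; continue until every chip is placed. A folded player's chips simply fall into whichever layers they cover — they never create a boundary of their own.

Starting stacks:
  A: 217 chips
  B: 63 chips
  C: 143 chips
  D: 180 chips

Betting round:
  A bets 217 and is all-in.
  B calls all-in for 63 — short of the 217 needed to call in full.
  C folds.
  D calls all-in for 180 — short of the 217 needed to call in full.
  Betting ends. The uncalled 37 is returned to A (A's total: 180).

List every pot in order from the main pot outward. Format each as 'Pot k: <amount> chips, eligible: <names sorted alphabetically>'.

Pot 1: 189 chips, eligible: A, B, D
Pot 2: 234 chips, eligible: A, D

Derivation:
Contributions (after 37 returned to A): A=180, B=63, D=180
Folded: C
Pot levels (distinct totals of non-folded players): 63, 180
Layer 1-63: 63 each from A, B, D = 63*3 = 189 chips; eligible A, B, D
Layer 64-180: 117 each from A, D = 117*2 = 234 chips; eligible A, D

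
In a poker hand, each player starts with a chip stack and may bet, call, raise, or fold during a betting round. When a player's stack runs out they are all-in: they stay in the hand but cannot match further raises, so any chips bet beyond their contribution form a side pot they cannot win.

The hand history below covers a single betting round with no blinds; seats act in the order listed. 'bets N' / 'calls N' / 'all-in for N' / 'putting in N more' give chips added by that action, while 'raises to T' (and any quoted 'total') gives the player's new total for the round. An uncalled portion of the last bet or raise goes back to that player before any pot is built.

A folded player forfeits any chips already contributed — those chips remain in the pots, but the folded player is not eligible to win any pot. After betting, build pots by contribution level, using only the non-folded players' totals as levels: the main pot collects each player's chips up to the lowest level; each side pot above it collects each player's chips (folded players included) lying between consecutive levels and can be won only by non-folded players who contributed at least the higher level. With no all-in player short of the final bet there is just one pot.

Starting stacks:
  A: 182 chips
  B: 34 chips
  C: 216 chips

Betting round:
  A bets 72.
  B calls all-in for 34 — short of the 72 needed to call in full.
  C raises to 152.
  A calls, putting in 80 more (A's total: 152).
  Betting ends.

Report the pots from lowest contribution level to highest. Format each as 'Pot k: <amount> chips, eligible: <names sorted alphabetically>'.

Pot 1: 102 chips, eligible: A, B, C
Pot 2: 236 chips, eligible: A, C

Derivation:
Contributions: A=152, B=34, C=152
Pot levels (distinct totals of non-folded players): 34, 152
Layer 1-34: 34 each from A, B, C = 34*3 = 102 chips; eligible A, B, C
Layer 35-152: 118 each from A, C = 118*2 = 236 chips; eligible A, C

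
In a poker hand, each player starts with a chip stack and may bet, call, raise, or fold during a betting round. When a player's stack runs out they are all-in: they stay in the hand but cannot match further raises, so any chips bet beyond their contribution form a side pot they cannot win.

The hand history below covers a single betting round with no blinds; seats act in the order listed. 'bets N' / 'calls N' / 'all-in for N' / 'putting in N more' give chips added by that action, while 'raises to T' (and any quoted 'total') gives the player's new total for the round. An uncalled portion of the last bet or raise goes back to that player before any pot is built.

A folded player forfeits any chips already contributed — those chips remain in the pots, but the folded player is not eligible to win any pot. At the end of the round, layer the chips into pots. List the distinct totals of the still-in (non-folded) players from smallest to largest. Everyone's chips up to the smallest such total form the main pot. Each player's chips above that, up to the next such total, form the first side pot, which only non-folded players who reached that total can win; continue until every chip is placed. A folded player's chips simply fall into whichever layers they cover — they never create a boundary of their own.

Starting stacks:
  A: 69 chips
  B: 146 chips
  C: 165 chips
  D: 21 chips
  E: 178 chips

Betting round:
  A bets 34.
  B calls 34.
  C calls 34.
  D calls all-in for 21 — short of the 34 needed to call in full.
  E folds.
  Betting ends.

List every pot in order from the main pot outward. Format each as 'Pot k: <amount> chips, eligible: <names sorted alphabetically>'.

Contributions: A=34, B=34, C=34, D=21
Folded: E
Pot levels (distinct totals of non-folded players): 21, 34
Layer 1-21: 21 each from A, B, C, D = 21*4 = 84 chips; eligible A, B, C, D
Layer 22-34: 13 each from A, B, C = 13*3 = 39 chips; eligible A, B, C

Pot 1: 84 chips, eligible: A, B, C, D
Pot 2: 39 chips, eligible: A, B, C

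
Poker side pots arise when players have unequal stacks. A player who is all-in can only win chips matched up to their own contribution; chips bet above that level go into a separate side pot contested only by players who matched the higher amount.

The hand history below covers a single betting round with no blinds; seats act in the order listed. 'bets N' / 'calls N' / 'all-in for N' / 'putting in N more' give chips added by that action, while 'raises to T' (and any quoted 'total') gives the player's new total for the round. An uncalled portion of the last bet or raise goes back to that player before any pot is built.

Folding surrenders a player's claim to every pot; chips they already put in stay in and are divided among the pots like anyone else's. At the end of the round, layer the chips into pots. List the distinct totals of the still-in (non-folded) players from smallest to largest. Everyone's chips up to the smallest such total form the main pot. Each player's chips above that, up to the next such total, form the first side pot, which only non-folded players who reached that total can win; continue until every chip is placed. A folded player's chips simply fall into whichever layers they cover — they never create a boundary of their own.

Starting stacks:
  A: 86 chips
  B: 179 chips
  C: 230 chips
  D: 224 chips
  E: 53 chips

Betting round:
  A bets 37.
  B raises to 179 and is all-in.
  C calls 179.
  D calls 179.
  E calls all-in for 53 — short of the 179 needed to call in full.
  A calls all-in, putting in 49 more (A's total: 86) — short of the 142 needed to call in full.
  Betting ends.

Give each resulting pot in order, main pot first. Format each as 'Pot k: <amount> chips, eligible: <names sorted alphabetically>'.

Contributions: A=86, B=179, C=179, D=179, E=53
Pot levels (distinct totals of non-folded players): 53, 86, 179
Layer 1-53: 53 each from A, B, C, D, E = 53*5 = 265 chips; eligible A, B, C, D, E
Layer 54-86: 33 each from A, B, C, D = 33*4 = 132 chips; eligible A, B, C, D
Layer 87-179: 93 each from B, C, D = 93*3 = 279 chips; eligible B, C, D

Pot 1: 265 chips, eligible: A, B, C, D, E
Pot 2: 132 chips, eligible: A, B, C, D
Pot 3: 279 chips, eligible: B, C, D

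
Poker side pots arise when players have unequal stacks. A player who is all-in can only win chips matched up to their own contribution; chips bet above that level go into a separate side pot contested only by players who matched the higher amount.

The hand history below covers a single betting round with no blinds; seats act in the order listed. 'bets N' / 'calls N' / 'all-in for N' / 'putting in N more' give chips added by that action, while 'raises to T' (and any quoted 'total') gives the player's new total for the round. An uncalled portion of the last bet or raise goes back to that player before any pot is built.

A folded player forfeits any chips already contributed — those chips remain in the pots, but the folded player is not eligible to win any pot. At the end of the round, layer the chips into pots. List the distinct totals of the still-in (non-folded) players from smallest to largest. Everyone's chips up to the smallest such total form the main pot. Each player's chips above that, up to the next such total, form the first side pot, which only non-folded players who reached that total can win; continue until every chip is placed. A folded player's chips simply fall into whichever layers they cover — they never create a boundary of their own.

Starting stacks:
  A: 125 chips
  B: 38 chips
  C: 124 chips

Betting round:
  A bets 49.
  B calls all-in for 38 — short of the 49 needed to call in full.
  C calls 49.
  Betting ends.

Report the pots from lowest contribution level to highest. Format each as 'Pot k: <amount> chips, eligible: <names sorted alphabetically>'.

Pot 1: 114 chips, eligible: A, B, C
Pot 2: 22 chips, eligible: A, C

Derivation:
Contributions: A=49, B=38, C=49
Pot levels (distinct totals of non-folded players): 38, 49
Layer 1-38: 38 each from A, B, C = 38*3 = 114 chips; eligible A, B, C
Layer 39-49: 11 each from A, C = 11*2 = 22 chips; eligible A, C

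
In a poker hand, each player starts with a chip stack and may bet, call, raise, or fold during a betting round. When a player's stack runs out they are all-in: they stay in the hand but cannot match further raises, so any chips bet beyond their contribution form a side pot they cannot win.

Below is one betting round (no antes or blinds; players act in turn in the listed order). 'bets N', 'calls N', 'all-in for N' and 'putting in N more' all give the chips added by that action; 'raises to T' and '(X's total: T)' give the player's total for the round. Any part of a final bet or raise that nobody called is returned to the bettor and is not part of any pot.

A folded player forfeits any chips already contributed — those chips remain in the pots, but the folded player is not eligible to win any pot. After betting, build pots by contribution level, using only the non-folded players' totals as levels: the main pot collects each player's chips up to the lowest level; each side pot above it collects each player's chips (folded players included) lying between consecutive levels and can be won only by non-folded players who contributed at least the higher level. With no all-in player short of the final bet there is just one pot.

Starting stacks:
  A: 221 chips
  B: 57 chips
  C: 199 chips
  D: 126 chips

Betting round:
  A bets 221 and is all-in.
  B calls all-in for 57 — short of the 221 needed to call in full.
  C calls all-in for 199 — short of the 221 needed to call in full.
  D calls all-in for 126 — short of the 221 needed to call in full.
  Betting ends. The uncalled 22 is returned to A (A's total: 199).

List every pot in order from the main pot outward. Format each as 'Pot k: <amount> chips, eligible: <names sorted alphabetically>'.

Contributions (after 22 returned to A): A=199, B=57, C=199, D=126
Pot levels (distinct totals of non-folded players): 57, 126, 199
Layer 1-57: 57 each from A, B, C, D = 57*4 = 228 chips; eligible A, B, C, D
Layer 58-126: 69 each from A, C, D = 69*3 = 207 chips; eligible A, C, D
Layer 127-199: 73 each from A, C = 73*2 = 146 chips; eligible A, C

Pot 1: 228 chips, eligible: A, B, C, D
Pot 2: 207 chips, eligible: A, C, D
Pot 3: 146 chips, eligible: A, C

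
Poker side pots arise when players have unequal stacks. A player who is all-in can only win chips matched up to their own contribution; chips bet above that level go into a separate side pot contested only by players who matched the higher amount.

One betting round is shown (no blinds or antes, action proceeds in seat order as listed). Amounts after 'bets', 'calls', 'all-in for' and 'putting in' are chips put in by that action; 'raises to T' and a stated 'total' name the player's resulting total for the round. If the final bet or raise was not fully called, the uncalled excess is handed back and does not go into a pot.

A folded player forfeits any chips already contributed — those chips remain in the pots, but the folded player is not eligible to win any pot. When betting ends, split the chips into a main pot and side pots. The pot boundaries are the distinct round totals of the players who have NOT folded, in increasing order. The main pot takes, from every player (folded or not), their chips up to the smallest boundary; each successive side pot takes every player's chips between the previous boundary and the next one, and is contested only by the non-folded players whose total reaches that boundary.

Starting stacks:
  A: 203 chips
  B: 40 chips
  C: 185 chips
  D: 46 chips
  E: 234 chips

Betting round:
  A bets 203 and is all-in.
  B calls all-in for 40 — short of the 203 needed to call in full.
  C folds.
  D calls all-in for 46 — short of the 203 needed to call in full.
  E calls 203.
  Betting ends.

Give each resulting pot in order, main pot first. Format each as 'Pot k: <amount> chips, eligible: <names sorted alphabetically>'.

Contributions: A=203, B=40, D=46, E=203
Folded: C
Pot levels (distinct totals of non-folded players): 40, 46, 203
Layer 1-40: 40 each from A, B, D, E = 40*4 = 160 chips; eligible A, B, D, E
Layer 41-46: 6 each from A, D, E = 6*3 = 18 chips; eligible A, D, E
Layer 47-203: 157 each from A, E = 157*2 = 314 chips; eligible A, E

Pot 1: 160 chips, eligible: A, B, D, E
Pot 2: 18 chips, eligible: A, D, E
Pot 3: 314 chips, eligible: A, E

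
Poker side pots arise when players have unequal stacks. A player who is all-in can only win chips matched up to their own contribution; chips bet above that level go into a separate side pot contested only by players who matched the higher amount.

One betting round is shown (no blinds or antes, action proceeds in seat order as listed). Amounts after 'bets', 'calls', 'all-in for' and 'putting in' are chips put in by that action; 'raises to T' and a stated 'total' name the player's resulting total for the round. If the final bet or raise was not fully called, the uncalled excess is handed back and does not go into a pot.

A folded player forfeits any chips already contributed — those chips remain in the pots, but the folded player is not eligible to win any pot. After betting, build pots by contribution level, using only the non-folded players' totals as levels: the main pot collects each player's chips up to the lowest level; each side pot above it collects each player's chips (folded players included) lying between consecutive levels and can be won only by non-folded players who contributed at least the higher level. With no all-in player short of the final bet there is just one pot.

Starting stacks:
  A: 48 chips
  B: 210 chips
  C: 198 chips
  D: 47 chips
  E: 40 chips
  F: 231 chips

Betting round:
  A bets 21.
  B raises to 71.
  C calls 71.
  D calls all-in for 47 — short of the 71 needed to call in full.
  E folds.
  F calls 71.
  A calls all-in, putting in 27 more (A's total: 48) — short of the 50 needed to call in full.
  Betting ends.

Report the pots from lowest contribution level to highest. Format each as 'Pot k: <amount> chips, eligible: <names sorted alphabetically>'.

Pot 1: 235 chips, eligible: A, B, C, D, F
Pot 2: 4 chips, eligible: A, B, C, F
Pot 3: 69 chips, eligible: B, C, F

Derivation:
Contributions: A=48, B=71, C=71, D=47, F=71
Folded: E
Pot levels (distinct totals of non-folded players): 47, 48, 71
Layer 1-47: 47 each from A, B, C, D, F = 47*5 = 235 chips; eligible A, B, C, D, F
Layer 48-48: 1 each from A, B, C, F = 1*4 = 4 chips; eligible A, B, C, F
Layer 49-71: 23 each from B, C, F = 23*3 = 69 chips; eligible B, C, F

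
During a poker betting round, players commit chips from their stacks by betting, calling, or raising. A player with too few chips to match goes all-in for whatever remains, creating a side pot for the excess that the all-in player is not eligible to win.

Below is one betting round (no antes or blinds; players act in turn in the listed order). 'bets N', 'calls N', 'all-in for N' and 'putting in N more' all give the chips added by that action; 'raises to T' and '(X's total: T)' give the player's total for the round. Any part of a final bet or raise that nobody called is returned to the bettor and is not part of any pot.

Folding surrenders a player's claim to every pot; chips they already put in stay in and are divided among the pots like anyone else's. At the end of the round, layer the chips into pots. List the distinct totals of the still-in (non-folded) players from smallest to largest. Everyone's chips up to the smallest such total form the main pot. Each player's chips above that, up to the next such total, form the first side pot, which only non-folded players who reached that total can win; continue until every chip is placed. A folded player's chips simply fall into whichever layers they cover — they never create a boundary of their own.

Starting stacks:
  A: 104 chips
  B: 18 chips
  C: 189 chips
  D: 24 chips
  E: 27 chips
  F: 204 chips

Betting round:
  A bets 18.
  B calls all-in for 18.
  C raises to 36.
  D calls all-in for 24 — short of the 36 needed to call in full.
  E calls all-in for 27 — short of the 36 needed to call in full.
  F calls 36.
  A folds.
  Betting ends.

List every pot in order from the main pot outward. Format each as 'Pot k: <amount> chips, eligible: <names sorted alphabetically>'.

Contributions: A=18, B=18, C=36, D=24, E=27, F=36
Folded: A
Pot levels (distinct totals of non-folded players): 18, 24, 27, 36
Layer 1-18: 18 each from A, B, C, D, E, F = 18*6 = 108 chips; eligible B, C, D, E, F
Layer 19-24: 6 each from C, D, E, F = 6*4 = 24 chips; eligible C, D, E, F
Layer 25-27: 3 each from C, E, F = 3*3 = 9 chips; eligible C, E, F
Layer 28-36: 9 each from C, F = 9*2 = 18 chips; eligible C, F

Pot 1: 108 chips, eligible: B, C, D, E, F
Pot 2: 24 chips, eligible: C, D, E, F
Pot 3: 9 chips, eligible: C, E, F
Pot 4: 18 chips, eligible: C, F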